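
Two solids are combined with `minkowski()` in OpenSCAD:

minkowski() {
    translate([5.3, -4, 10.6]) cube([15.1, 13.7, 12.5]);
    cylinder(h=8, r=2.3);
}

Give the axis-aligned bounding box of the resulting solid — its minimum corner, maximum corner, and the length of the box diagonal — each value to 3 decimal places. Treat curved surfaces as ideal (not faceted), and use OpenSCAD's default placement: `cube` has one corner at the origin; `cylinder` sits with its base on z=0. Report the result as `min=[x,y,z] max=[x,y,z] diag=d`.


A = translate([5.3, -4, 10.6]) cube([15.1, 13.7, 12.5]) → bbox [5.3,-4,10.6] .. [20.4,9.7,23.1]
B = cylinder(h=8, r=2.3) → bbox [-2.3,-2.3,0] .. [2.3,2.3,8]
lo = A.lo+B.lo = [5.3-2.3, -4-2.3, 10.6+0] = [3.000,-6.300,10.600]
hi = A.hi+B.hi = [20.4+2.3, 9.7+2.3, 23.1+8] = [22.700,12.000,31.100]
diag = √(19.7²+18.3²+20.5²) = √1143.23 = 33.812

min=[3.000,-6.300,10.600] max=[22.700,12.000,31.100] diag=33.812


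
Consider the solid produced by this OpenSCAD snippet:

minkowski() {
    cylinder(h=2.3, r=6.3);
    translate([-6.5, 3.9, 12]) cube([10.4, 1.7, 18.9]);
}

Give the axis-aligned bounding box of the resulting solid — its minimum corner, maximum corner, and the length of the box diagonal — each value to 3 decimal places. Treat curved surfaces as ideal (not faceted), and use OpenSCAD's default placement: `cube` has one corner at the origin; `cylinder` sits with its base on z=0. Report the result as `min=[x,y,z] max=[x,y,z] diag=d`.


min=[-12.800,-2.400,12.000] max=[10.200,11.900,33.200] diag=34.394

A = translate([-6.5, 3.9, 12]) cube([10.4, 1.7, 18.9]) → bbox [-6.5,3.9,12] .. [3.9,5.6,30.9]
B = cylinder(h=2.3, r=6.3) → bbox [-6.3,-6.3,0] .. [6.3,6.3,2.3]
lo = A.lo+B.lo = [-6.5-6.3, 3.9-6.3, 12+0] = [-12.800,-2.400,12.000]
hi = A.hi+B.hi = [3.9+6.3, 5.6+6.3, 30.9+2.3] = [10.200,11.900,33.200]
diag = √(23²+14.3²+21.2²) = √1182.93 = 34.394


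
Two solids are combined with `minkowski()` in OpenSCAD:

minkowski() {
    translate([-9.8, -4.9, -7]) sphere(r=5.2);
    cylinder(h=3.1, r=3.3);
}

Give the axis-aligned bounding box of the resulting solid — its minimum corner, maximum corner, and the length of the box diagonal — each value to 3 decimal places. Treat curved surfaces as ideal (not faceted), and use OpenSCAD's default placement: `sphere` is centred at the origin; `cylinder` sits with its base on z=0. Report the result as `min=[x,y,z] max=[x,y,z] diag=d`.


min=[-18.300,-13.400,-12.200] max=[-1.300,3.600,1.300] diag=27.573

A = translate([-9.8, -4.9, -7]) sphere(r=5.2) → bbox [-15,-10.1,-12.2] .. [-4.6,0.3,-1.8]
B = cylinder(h=3.1, r=3.3) → bbox [-3.3,-3.3,0] .. [3.3,3.3,3.1]
lo = A.lo+B.lo = [-15-3.3, -10.1-3.3, -12.2+0] = [-18.300,-13.400,-12.200]
hi = A.hi+B.hi = [-4.6+3.3, 0.3+3.3, -1.8+3.1] = [-1.300,3.600,1.300]
diag = √(17²+17²+13.5²) = √760.25 = 27.573


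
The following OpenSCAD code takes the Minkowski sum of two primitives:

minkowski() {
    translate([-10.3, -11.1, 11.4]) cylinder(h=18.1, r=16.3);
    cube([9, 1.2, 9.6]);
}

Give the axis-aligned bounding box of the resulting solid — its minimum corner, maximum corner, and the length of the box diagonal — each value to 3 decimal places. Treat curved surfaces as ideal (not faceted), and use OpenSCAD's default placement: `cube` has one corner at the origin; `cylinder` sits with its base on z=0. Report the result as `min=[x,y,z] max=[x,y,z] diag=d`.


A = translate([-10.3, -11.1, 11.4]) cylinder(h=18.1, r=16.3) → bbox [-26.6,-27.4,11.4] .. [6,5.2,29.5]
B = cube([9, 1.2, 9.6]) → bbox [0,0,0] .. [9,1.2,9.6]
lo = A.lo+B.lo = [-26.6+0, -27.4+0, 11.4+0] = [-26.600,-27.400,11.400]
hi = A.hi+B.hi = [6+9, 5.2+1.2, 29.5+9.6] = [15.000,6.400,39.100]
diag = √(41.6²+33.8²+27.7²) = √3640.29 = 60.335

min=[-26.600,-27.400,11.400] max=[15.000,6.400,39.100] diag=60.335


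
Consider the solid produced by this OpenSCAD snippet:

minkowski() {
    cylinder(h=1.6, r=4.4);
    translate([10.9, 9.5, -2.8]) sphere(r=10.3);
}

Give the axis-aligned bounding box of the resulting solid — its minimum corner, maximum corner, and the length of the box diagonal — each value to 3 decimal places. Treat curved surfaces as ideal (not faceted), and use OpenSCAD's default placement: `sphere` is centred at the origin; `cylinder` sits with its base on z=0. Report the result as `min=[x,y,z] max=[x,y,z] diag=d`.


A = translate([10.9, 9.5, -2.8]) sphere(r=10.3) → bbox [0.6,-0.8,-13.1] .. [21.2,19.8,7.5]
B = cylinder(h=1.6, r=4.4) → bbox [-4.4,-4.4,0] .. [4.4,4.4,1.6]
lo = A.lo+B.lo = [0.6-4.4, -0.8-4.4, -13.1+0] = [-3.800,-5.200,-13.100]
hi = A.hi+B.hi = [21.2+4.4, 19.8+4.4, 7.5+1.6] = [25.600,24.200,9.100]
diag = √(29.4²+29.4²+22.2²) = √2221.56 = 47.133

min=[-3.800,-5.200,-13.100] max=[25.600,24.200,9.100] diag=47.133


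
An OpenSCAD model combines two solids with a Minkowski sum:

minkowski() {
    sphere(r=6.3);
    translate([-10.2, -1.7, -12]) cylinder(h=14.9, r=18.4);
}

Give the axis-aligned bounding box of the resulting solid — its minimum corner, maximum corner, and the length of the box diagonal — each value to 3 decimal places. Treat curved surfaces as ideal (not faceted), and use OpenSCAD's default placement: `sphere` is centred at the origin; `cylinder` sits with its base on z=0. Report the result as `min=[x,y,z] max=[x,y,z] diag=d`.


min=[-34.900,-26.400,-18.300] max=[14.500,23.000,9.200] diag=75.080

A = translate([-10.2, -1.7, -12]) cylinder(h=14.9, r=18.4) → bbox [-28.6,-20.1,-12] .. [8.2,16.7,2.9]
B = sphere(r=6.3) → bbox [-6.3,-6.3,-6.3] .. [6.3,6.3,6.3]
lo = A.lo+B.lo = [-28.6-6.3, -20.1-6.3, -12-6.3] = [-34.900,-26.400,-18.300]
hi = A.hi+B.hi = [8.2+6.3, 16.7+6.3, 2.9+6.3] = [14.500,23.000,9.200]
diag = √(49.4²+49.4²+27.5²) = √5636.97 = 75.080


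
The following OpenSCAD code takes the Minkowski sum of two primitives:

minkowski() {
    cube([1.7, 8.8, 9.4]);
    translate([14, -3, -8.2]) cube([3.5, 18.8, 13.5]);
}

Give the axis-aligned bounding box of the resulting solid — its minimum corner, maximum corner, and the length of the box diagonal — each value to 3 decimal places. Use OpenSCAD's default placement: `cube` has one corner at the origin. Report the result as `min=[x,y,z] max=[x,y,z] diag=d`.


min=[14.000,-3.000,-8.200] max=[19.200,24.600,14.700] diag=36.238

A = translate([14, -3, -8.2]) cube([3.5, 18.8, 13.5]) → bbox [14,-3,-8.2] .. [17.5,15.8,5.3]
B = cube([1.7, 8.8, 9.4]) → bbox [0,0,0] .. [1.7,8.8,9.4]
lo = A.lo+B.lo = [14+0, -3+0, -8.2+0] = [14.000,-3.000,-8.200]
hi = A.hi+B.hi = [17.5+1.7, 15.8+8.8, 5.3+9.4] = [19.200,24.600,14.700]
diag = √(5.2²+27.6²+22.9²) = √1313.21 = 36.238


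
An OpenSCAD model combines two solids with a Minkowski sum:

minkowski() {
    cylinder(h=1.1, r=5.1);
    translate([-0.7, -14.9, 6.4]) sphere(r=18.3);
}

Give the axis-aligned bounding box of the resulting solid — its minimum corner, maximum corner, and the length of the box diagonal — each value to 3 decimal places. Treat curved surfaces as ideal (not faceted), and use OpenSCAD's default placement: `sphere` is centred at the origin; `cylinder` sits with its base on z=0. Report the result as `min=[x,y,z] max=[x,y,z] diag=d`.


A = translate([-0.7, -14.9, 6.4]) sphere(r=18.3) → bbox [-19,-33.2,-11.9] .. [17.6,3.4,24.7]
B = cylinder(h=1.1, r=5.1) → bbox [-5.1,-5.1,0] .. [5.1,5.1,1.1]
lo = A.lo+B.lo = [-19-5.1, -33.2-5.1, -11.9+0] = [-24.100,-38.300,-11.900]
hi = A.hi+B.hi = [17.6+5.1, 3.4+5.1, 24.7+1.1] = [22.700,8.500,25.800]
diag = √(46.8²+46.8²+37.7²) = √5801.77 = 76.169

min=[-24.100,-38.300,-11.900] max=[22.700,8.500,25.800] diag=76.169


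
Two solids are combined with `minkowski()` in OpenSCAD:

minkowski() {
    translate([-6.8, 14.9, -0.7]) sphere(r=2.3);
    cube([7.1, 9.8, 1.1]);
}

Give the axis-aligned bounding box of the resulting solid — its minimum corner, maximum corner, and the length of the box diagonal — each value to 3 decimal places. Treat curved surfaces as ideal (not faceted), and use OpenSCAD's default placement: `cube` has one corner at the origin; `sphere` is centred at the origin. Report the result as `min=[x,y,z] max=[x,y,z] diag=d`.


A = translate([-6.8, 14.9, -0.7]) sphere(r=2.3) → bbox [-9.1,12.6,-3] .. [-4.5,17.2,1.6]
B = cube([7.1, 9.8, 1.1]) → bbox [0,0,0] .. [7.1,9.8,1.1]
lo = A.lo+B.lo = [-9.1+0, 12.6+0, -3+0] = [-9.100,12.600,-3.000]
hi = A.hi+B.hi = [-4.5+7.1, 17.2+9.8, 1.6+1.1] = [2.600,27.000,2.700]
diag = √(11.7²+14.4²+5.7²) = √376.74 = 19.410

min=[-9.100,12.600,-3.000] max=[2.600,27.000,2.700] diag=19.410


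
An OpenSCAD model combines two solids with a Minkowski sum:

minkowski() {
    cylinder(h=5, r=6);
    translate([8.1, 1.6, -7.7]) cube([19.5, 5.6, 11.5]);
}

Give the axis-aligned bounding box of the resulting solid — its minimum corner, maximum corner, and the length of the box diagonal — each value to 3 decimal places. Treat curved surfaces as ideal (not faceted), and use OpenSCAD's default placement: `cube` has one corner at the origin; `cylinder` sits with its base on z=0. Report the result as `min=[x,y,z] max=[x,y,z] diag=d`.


A = translate([8.1, 1.6, -7.7]) cube([19.5, 5.6, 11.5]) → bbox [8.1,1.6,-7.7] .. [27.6,7.2,3.8]
B = cylinder(h=5, r=6) → bbox [-6,-6,0] .. [6,6,5]
lo = A.lo+B.lo = [8.1-6, 1.6-6, -7.7+0] = [2.100,-4.400,-7.700]
hi = A.hi+B.hi = [27.6+6, 7.2+6, 3.8+5] = [33.600,13.200,8.800]
diag = √(31.5²+17.6²+16.5²) = √1574.26 = 39.677

min=[2.100,-4.400,-7.700] max=[33.600,13.200,8.800] diag=39.677


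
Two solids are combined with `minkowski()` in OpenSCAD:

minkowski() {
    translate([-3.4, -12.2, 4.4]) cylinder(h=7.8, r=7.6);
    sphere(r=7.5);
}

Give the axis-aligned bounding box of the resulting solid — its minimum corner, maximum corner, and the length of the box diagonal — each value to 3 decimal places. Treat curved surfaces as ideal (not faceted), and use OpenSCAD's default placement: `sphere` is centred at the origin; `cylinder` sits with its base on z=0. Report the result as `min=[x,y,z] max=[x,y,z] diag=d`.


A = translate([-3.4, -12.2, 4.4]) cylinder(h=7.8, r=7.6) → bbox [-11,-19.8,4.4] .. [4.2,-4.6,12.2]
B = sphere(r=7.5) → bbox [-7.5,-7.5,-7.5] .. [7.5,7.5,7.5]
lo = A.lo+B.lo = [-11-7.5, -19.8-7.5, 4.4-7.5] = [-18.500,-27.300,-3.100]
hi = A.hi+B.hi = [4.2+7.5, -4.6+7.5, 12.2+7.5] = [11.700,2.900,19.700]
diag = √(30.2²+30.2²+22.8²) = √2343.92 = 48.414

min=[-18.500,-27.300,-3.100] max=[11.700,2.900,19.700] diag=48.414


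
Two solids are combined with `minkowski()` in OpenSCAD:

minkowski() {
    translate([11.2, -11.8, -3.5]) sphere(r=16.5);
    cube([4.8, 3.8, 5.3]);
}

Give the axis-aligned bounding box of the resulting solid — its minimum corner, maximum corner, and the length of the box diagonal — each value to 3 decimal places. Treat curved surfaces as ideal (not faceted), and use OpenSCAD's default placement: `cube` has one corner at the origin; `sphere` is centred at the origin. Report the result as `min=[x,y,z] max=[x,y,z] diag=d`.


min=[-5.300,-28.300,-20.000] max=[32.500,8.500,18.300] diag=65.192

A = translate([11.2, -11.8, -3.5]) sphere(r=16.5) → bbox [-5.3,-28.3,-20] .. [27.7,4.7,13]
B = cube([4.8, 3.8, 5.3]) → bbox [0,0,0] .. [4.8,3.8,5.3]
lo = A.lo+B.lo = [-5.3+0, -28.3+0, -20+0] = [-5.300,-28.300,-20.000]
hi = A.hi+B.hi = [27.7+4.8, 4.7+3.8, 13+5.3] = [32.500,8.500,18.300]
diag = √(37.8²+36.8²+38.3²) = √4249.97 = 65.192


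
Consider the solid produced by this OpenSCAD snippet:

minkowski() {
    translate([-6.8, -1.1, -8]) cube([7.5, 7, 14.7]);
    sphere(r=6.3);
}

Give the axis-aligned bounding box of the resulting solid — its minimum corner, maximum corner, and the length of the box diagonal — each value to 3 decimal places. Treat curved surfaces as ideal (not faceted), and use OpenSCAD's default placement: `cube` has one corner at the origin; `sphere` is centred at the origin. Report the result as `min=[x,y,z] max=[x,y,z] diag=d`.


A = translate([-6.8, -1.1, -8]) cube([7.5, 7, 14.7]) → bbox [-6.8,-1.1,-8] .. [0.7,5.9,6.7]
B = sphere(r=6.3) → bbox [-6.3,-6.3,-6.3] .. [6.3,6.3,6.3]
lo = A.lo+B.lo = [-6.8-6.3, -1.1-6.3, -8-6.3] = [-13.100,-7.400,-14.300]
hi = A.hi+B.hi = [0.7+6.3, 5.9+6.3, 6.7+6.3] = [7.000,12.200,13.000]
diag = √(20.1²+19.6²+27.3²) = √1533.46 = 39.159

min=[-13.100,-7.400,-14.300] max=[7.000,12.200,13.000] diag=39.159


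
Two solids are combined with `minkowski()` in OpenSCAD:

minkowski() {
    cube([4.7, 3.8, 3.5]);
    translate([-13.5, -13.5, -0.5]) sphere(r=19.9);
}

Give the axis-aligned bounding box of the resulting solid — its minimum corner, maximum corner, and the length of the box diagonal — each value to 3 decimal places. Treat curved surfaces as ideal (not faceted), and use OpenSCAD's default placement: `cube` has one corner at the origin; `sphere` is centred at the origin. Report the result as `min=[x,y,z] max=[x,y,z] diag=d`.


A = translate([-13.5, -13.5, -0.5]) sphere(r=19.9) → bbox [-33.4,-33.4,-20.4] .. [6.4,6.4,19.4]
B = cube([4.7, 3.8, 3.5]) → bbox [0,0,0] .. [4.7,3.8,3.5]
lo = A.lo+B.lo = [-33.4+0, -33.4+0, -20.4+0] = [-33.400,-33.400,-20.400]
hi = A.hi+B.hi = [6.4+4.7, 6.4+3.8, 19.4+3.5] = [11.100,10.200,22.900]
diag = √(44.5²+43.6²+43.3²) = √5756.1 = 75.869

min=[-33.400,-33.400,-20.400] max=[11.100,10.200,22.900] diag=75.869


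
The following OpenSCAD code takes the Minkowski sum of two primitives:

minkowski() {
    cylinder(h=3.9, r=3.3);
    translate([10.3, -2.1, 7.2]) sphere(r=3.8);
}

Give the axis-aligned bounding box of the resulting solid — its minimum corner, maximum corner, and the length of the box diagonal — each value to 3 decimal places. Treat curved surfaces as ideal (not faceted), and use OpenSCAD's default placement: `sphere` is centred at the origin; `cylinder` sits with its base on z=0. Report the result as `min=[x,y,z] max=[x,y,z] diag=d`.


min=[3.200,-9.200,3.400] max=[17.400,5.000,14.900] diag=23.142

A = translate([10.3, -2.1, 7.2]) sphere(r=3.8) → bbox [6.5,-5.9,3.4] .. [14.1,1.7,11]
B = cylinder(h=3.9, r=3.3) → bbox [-3.3,-3.3,0] .. [3.3,3.3,3.9]
lo = A.lo+B.lo = [6.5-3.3, -5.9-3.3, 3.4+0] = [3.200,-9.200,3.400]
hi = A.hi+B.hi = [14.1+3.3, 1.7+3.3, 11+3.9] = [17.400,5.000,14.900]
diag = √(14.2²+14.2²+11.5²) = √535.53 = 23.142


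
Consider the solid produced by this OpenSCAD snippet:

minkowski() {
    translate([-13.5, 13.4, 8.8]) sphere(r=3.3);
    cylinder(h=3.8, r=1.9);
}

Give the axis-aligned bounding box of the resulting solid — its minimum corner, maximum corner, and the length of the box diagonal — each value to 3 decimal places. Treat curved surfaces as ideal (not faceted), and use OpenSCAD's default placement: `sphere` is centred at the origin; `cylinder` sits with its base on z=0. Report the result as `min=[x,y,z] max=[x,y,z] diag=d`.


min=[-18.700,8.200,5.500] max=[-8.300,18.600,15.900] diag=18.013

A = translate([-13.5, 13.4, 8.8]) sphere(r=3.3) → bbox [-16.8,10.1,5.5] .. [-10.2,16.7,12.1]
B = cylinder(h=3.8, r=1.9) → bbox [-1.9,-1.9,0] .. [1.9,1.9,3.8]
lo = A.lo+B.lo = [-16.8-1.9, 10.1-1.9, 5.5+0] = [-18.700,8.200,5.500]
hi = A.hi+B.hi = [-10.2+1.9, 16.7+1.9, 12.1+3.8] = [-8.300,18.600,15.900]
diag = √(10.4²+10.4²+10.4²) = √324.48 = 18.013


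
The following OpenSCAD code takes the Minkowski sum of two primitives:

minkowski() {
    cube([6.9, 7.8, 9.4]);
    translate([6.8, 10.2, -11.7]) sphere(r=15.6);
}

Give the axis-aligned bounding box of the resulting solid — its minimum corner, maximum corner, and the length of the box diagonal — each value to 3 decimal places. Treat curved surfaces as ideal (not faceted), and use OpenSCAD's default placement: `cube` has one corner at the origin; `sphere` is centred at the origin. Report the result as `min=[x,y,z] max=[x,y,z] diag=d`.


min=[-8.800,-5.400,-27.300] max=[29.300,33.600,13.300] diag=67.978

A = translate([6.8, 10.2, -11.7]) sphere(r=15.6) → bbox [-8.8,-5.4,-27.3] .. [22.4,25.8,3.9]
B = cube([6.9, 7.8, 9.4]) → bbox [0,0,0] .. [6.9,7.8,9.4]
lo = A.lo+B.lo = [-8.8+0, -5.4+0, -27.3+0] = [-8.800,-5.400,-27.300]
hi = A.hi+B.hi = [22.4+6.9, 25.8+7.8, 3.9+9.4] = [29.300,33.600,13.300]
diag = √(38.1²+39²+40.6²) = √4620.97 = 67.978


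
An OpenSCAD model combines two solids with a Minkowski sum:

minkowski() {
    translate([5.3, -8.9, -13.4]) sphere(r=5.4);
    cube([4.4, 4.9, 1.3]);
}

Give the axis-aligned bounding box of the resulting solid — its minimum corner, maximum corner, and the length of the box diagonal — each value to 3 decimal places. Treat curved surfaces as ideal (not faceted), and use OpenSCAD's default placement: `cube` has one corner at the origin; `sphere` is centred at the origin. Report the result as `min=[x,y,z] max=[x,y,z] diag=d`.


min=[-0.100,-14.300,-18.800] max=[15.100,1.400,-6.700] diag=24.979

A = translate([5.3, -8.9, -13.4]) sphere(r=5.4) → bbox [-0.1,-14.3,-18.8] .. [10.7,-3.5,-8]
B = cube([4.4, 4.9, 1.3]) → bbox [0,0,0] .. [4.4,4.9,1.3]
lo = A.lo+B.lo = [-0.1+0, -14.3+0, -18.8+0] = [-0.100,-14.300,-18.800]
hi = A.hi+B.hi = [10.7+4.4, -3.5+4.9, -8+1.3] = [15.100,1.400,-6.700]
diag = √(15.2²+15.7²+12.1²) = √623.94 = 24.979


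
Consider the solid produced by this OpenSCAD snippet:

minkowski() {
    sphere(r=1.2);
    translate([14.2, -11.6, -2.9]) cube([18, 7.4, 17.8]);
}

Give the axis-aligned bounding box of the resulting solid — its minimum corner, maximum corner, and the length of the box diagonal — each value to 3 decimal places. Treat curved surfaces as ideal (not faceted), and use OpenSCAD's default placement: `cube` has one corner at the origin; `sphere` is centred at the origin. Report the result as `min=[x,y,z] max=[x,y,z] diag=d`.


A = translate([14.2, -11.6, -2.9]) cube([18, 7.4, 17.8]) → bbox [14.2,-11.6,-2.9] .. [32.2,-4.2,14.9]
B = sphere(r=1.2) → bbox [-1.2,-1.2,-1.2] .. [1.2,1.2,1.2]
lo = A.lo+B.lo = [14.2-1.2, -11.6-1.2, -2.9-1.2] = [13.000,-12.800,-4.100]
hi = A.hi+B.hi = [32.2+1.2, -4.2+1.2, 14.9+1.2] = [33.400,-3.000,16.100]
diag = √(20.4²+9.8²+20.2²) = √920.24 = 30.335

min=[13.000,-12.800,-4.100] max=[33.400,-3.000,16.100] diag=30.335


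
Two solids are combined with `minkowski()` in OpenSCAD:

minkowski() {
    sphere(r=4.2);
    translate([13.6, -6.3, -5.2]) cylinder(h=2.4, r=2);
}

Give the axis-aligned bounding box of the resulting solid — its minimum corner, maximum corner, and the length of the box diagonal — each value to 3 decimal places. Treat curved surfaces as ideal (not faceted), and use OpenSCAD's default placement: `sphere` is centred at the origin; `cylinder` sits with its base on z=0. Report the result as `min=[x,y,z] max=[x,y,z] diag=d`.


min=[7.400,-12.500,-9.400] max=[19.800,-0.100,1.400] diag=20.595

A = translate([13.6, -6.3, -5.2]) cylinder(h=2.4, r=2) → bbox [11.6,-8.3,-5.2] .. [15.6,-4.3,-2.8]
B = sphere(r=4.2) → bbox [-4.2,-4.2,-4.2] .. [4.2,4.2,4.2]
lo = A.lo+B.lo = [11.6-4.2, -8.3-4.2, -5.2-4.2] = [7.400,-12.500,-9.400]
hi = A.hi+B.hi = [15.6+4.2, -4.3+4.2, -2.8+4.2] = [19.800,-0.100,1.400]
diag = √(12.4²+12.4²+10.8²) = √424.16 = 20.595


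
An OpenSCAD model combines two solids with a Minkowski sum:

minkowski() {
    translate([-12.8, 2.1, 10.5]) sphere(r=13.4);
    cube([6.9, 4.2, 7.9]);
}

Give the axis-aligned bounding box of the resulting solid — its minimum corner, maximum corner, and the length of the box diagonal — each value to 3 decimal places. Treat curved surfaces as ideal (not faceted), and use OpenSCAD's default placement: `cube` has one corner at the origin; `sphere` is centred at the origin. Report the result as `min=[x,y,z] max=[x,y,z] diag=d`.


A = translate([-12.8, 2.1, 10.5]) sphere(r=13.4) → bbox [-26.2,-11.3,-2.9] .. [0.6,15.5,23.9]
B = cube([6.9, 4.2, 7.9]) → bbox [0,0,0] .. [6.9,4.2,7.9]
lo = A.lo+B.lo = [-26.2+0, -11.3+0, -2.9+0] = [-26.200,-11.300,-2.900]
hi = A.hi+B.hi = [0.6+6.9, 15.5+4.2, 23.9+7.9] = [7.500,19.700,31.800]
diag = √(33.7²+31²+34.7²) = √3300.78 = 57.452

min=[-26.200,-11.300,-2.900] max=[7.500,19.700,31.800] diag=57.452


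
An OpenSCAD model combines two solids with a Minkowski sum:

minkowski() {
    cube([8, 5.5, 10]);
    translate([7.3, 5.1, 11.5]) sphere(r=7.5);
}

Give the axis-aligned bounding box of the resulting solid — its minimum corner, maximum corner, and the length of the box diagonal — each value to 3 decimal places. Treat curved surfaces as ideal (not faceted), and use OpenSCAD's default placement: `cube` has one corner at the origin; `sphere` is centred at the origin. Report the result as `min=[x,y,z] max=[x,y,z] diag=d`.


min=[-0.200,-2.400,4.000] max=[22.800,18.100,29.000] diag=39.677

A = translate([7.3, 5.1, 11.5]) sphere(r=7.5) → bbox [-0.2,-2.4,4] .. [14.8,12.6,19]
B = cube([8, 5.5, 10]) → bbox [0,0,0] .. [8,5.5,10]
lo = A.lo+B.lo = [-0.2+0, -2.4+0, 4+0] = [-0.200,-2.400,4.000]
hi = A.hi+B.hi = [14.8+8, 12.6+5.5, 19+10] = [22.800,18.100,29.000]
diag = √(23²+20.5²+25²) = √1574.25 = 39.677


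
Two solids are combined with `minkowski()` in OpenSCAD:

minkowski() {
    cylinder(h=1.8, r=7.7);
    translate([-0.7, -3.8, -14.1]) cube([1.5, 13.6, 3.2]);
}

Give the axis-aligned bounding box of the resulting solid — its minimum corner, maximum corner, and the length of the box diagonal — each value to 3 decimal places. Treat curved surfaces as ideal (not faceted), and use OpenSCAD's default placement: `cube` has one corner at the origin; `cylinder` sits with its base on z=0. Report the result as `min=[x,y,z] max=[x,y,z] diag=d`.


min=[-8.400,-11.500,-14.100] max=[8.500,17.500,-9.100] diag=33.935

A = translate([-0.7, -3.8, -14.1]) cube([1.5, 13.6, 3.2]) → bbox [-0.7,-3.8,-14.1] .. [0.8,9.8,-10.9]
B = cylinder(h=1.8, r=7.7) → bbox [-7.7,-7.7,0] .. [7.7,7.7,1.8]
lo = A.lo+B.lo = [-0.7-7.7, -3.8-7.7, -14.1+0] = [-8.400,-11.500,-14.100]
hi = A.hi+B.hi = [0.8+7.7, 9.8+7.7, -10.9+1.8] = [8.500,17.500,-9.100]
diag = √(16.9²+29²+5²) = √1151.61 = 33.935


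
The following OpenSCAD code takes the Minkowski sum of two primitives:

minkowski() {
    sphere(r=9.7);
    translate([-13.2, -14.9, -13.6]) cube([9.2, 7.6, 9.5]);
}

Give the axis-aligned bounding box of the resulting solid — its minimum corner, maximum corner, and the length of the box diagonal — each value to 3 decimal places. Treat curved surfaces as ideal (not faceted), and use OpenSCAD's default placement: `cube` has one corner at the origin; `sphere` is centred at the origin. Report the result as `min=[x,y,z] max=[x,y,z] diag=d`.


A = translate([-13.2, -14.9, -13.6]) cube([9.2, 7.6, 9.5]) → bbox [-13.2,-14.9,-13.6] .. [-4,-7.3,-4.1]
B = sphere(r=9.7) → bbox [-9.7,-9.7,-9.7] .. [9.7,9.7,9.7]
lo = A.lo+B.lo = [-13.2-9.7, -14.9-9.7, -13.6-9.7] = [-22.900,-24.600,-23.300]
hi = A.hi+B.hi = [-4+9.7, -7.3+9.7, -4.1+9.7] = [5.700,2.400,5.600]
diag = √(28.6²+27²+28.9²) = √2382.17 = 48.807

min=[-22.900,-24.600,-23.300] max=[5.700,2.400,5.600] diag=48.807


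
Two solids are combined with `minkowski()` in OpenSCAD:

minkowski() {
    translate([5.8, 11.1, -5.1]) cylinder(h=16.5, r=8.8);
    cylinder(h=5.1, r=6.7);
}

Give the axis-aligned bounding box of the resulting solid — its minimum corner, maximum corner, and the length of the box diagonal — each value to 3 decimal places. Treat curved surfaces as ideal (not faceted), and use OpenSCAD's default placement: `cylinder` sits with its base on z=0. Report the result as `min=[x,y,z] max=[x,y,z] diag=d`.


min=[-9.700,-4.400,-5.100] max=[21.300,26.600,16.500] diag=48.873

A = translate([5.8, 11.1, -5.1]) cylinder(h=16.5, r=8.8) → bbox [-3,2.3,-5.1] .. [14.6,19.9,11.4]
B = cylinder(h=5.1, r=6.7) → bbox [-6.7,-6.7,0] .. [6.7,6.7,5.1]
lo = A.lo+B.lo = [-3-6.7, 2.3-6.7, -5.1+0] = [-9.700,-4.400,-5.100]
hi = A.hi+B.hi = [14.6+6.7, 19.9+6.7, 11.4+5.1] = [21.300,26.600,16.500]
diag = √(31²+31²+21.6²) = √2388.56 = 48.873


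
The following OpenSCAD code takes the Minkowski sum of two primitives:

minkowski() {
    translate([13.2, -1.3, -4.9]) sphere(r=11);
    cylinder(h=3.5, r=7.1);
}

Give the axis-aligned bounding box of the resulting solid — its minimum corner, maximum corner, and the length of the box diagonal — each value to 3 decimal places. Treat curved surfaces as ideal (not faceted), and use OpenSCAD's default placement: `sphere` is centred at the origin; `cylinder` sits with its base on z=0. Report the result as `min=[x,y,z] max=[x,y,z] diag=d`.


A = translate([13.2, -1.3, -4.9]) sphere(r=11) → bbox [2.2,-12.3,-15.9] .. [24.2,9.7,6.1]
B = cylinder(h=3.5, r=7.1) → bbox [-7.1,-7.1,0] .. [7.1,7.1,3.5]
lo = A.lo+B.lo = [2.2-7.1, -12.3-7.1, -15.9+0] = [-4.900,-19.400,-15.900]
hi = A.hi+B.hi = [24.2+7.1, 9.7+7.1, 6.1+3.5] = [31.300,16.800,9.600]
diag = √(36.2²+36.2²+25.5²) = √3271.13 = 57.194

min=[-4.900,-19.400,-15.900] max=[31.300,16.800,9.600] diag=57.194


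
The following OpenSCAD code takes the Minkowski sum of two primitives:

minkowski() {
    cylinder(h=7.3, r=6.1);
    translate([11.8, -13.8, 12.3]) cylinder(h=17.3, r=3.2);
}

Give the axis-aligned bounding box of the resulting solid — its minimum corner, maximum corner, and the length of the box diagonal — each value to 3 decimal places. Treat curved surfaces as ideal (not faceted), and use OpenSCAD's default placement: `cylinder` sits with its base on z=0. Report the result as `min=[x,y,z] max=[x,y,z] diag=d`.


A = translate([11.8, -13.8, 12.3]) cylinder(h=17.3, r=3.2) → bbox [8.6,-17,12.3] .. [15,-10.6,29.6]
B = cylinder(h=7.3, r=6.1) → bbox [-6.1,-6.1,0] .. [6.1,6.1,7.3]
lo = A.lo+B.lo = [8.6-6.1, -17-6.1, 12.3+0] = [2.500,-23.100,12.300]
hi = A.hi+B.hi = [15+6.1, -10.6+6.1, 29.6+7.3] = [21.100,-4.500,36.900]
diag = √(18.6²+18.6²+24.6²) = √1297.08 = 36.015

min=[2.500,-23.100,12.300] max=[21.100,-4.500,36.900] diag=36.015


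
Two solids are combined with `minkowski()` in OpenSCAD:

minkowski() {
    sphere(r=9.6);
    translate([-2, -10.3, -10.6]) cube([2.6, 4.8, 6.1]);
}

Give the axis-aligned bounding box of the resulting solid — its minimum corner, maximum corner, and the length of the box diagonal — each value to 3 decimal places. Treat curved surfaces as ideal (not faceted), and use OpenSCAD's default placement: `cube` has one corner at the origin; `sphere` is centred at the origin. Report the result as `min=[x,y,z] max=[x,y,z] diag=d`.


A = translate([-2, -10.3, -10.6]) cube([2.6, 4.8, 6.1]) → bbox [-2,-10.3,-10.6] .. [0.6,-5.5,-4.5]
B = sphere(r=9.6) → bbox [-9.6,-9.6,-9.6] .. [9.6,9.6,9.6]
lo = A.lo+B.lo = [-2-9.6, -10.3-9.6, -10.6-9.6] = [-11.600,-19.900,-20.200]
hi = A.hi+B.hi = [0.6+9.6, -5.5+9.6, -4.5+9.6] = [10.200,4.100,5.100]
diag = √(21.8²+24²+25.3²) = √1691.33 = 41.126

min=[-11.600,-19.900,-20.200] max=[10.200,4.100,5.100] diag=41.126


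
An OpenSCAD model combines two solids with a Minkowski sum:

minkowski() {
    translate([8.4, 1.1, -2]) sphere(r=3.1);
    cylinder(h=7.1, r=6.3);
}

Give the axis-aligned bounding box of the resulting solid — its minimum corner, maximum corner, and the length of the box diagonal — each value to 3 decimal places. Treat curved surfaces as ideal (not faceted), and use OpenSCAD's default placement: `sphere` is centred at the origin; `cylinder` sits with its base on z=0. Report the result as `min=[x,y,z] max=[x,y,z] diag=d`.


min=[-1.000,-8.300,-5.100] max=[17.800,10.500,8.200] diag=29.728

A = translate([8.4, 1.1, -2]) sphere(r=3.1) → bbox [5.3,-2,-5.1] .. [11.5,4.2,1.1]
B = cylinder(h=7.1, r=6.3) → bbox [-6.3,-6.3,0] .. [6.3,6.3,7.1]
lo = A.lo+B.lo = [5.3-6.3, -2-6.3, -5.1+0] = [-1.000,-8.300,-5.100]
hi = A.hi+B.hi = [11.5+6.3, 4.2+6.3, 1.1+7.1] = [17.800,10.500,8.200]
diag = √(18.8²+18.8²+13.3²) = √883.77 = 29.728


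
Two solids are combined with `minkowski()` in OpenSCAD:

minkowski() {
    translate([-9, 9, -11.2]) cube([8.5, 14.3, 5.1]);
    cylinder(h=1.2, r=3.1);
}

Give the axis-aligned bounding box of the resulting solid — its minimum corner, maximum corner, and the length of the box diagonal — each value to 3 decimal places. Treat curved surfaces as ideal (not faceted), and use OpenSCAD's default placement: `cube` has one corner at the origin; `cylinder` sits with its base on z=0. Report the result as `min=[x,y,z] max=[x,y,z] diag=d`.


min=[-12.100,5.900,-11.200] max=[2.600,26.400,-4.900] diag=26.001

A = translate([-9, 9, -11.2]) cube([8.5, 14.3, 5.1]) → bbox [-9,9,-11.2] .. [-0.5,23.3,-6.1]
B = cylinder(h=1.2, r=3.1) → bbox [-3.1,-3.1,0] .. [3.1,3.1,1.2]
lo = A.lo+B.lo = [-9-3.1, 9-3.1, -11.2+0] = [-12.100,5.900,-11.200]
hi = A.hi+B.hi = [-0.5+3.1, 23.3+3.1, -6.1+1.2] = [2.600,26.400,-4.900]
diag = √(14.7²+20.5²+6.3²) = √676.03 = 26.001


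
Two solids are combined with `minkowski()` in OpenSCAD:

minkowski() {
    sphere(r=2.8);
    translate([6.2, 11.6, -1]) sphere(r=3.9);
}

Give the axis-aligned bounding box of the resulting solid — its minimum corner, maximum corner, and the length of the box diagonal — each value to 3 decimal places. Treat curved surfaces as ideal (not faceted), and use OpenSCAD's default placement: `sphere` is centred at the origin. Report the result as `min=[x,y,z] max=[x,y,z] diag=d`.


A = translate([6.2, 11.6, -1]) sphere(r=3.9) → bbox [2.3,7.7,-4.9] .. [10.1,15.5,2.9]
B = sphere(r=2.8) → bbox [-2.8,-2.8,-2.8] .. [2.8,2.8,2.8]
lo = A.lo+B.lo = [2.3-2.8, 7.7-2.8, -4.9-2.8] = [-0.500,4.900,-7.700]
hi = A.hi+B.hi = [10.1+2.8, 15.5+2.8, 2.9+2.8] = [12.900,18.300,5.700]
diag = √(13.4²+13.4²+13.4²) = √538.68 = 23.209

min=[-0.500,4.900,-7.700] max=[12.900,18.300,5.700] diag=23.209


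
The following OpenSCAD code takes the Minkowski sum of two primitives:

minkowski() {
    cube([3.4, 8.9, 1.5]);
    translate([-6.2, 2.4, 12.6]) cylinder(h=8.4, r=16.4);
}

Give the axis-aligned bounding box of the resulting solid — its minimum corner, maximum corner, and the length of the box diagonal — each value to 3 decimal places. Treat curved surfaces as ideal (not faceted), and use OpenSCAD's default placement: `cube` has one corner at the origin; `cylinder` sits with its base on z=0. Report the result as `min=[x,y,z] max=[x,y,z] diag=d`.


A = translate([-6.2, 2.4, 12.6]) cylinder(h=8.4, r=16.4) → bbox [-22.6,-14,12.6] .. [10.2,18.8,21]
B = cube([3.4, 8.9, 1.5]) → bbox [0,0,0] .. [3.4,8.9,1.5]
lo = A.lo+B.lo = [-22.6+0, -14+0, 12.6+0] = [-22.600,-14.000,12.600]
hi = A.hi+B.hi = [10.2+3.4, 18.8+8.9, 21+1.5] = [13.600,27.700,22.500]
diag = √(36.2²+41.7²+9.9²) = √3147.34 = 56.101

min=[-22.600,-14.000,12.600] max=[13.600,27.700,22.500] diag=56.101


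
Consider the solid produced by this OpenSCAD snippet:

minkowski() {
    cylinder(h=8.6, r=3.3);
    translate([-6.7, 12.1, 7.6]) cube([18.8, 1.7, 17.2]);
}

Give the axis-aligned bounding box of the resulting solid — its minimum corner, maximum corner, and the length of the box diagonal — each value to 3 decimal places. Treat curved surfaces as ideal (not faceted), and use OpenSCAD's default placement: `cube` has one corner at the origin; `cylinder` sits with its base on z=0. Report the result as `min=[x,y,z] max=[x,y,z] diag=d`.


A = translate([-6.7, 12.1, 7.6]) cube([18.8, 1.7, 17.2]) → bbox [-6.7,12.1,7.6] .. [12.1,13.8,24.8]
B = cylinder(h=8.6, r=3.3) → bbox [-3.3,-3.3,0] .. [3.3,3.3,8.6]
lo = A.lo+B.lo = [-6.7-3.3, 12.1-3.3, 7.6+0] = [-10.000,8.800,7.600]
hi = A.hi+B.hi = [12.1+3.3, 13.8+3.3, 24.8+8.6] = [15.400,17.100,33.400]
diag = √(25.4²+8.3²+25.8²) = √1379.69 = 37.144

min=[-10.000,8.800,7.600] max=[15.400,17.100,33.400] diag=37.144


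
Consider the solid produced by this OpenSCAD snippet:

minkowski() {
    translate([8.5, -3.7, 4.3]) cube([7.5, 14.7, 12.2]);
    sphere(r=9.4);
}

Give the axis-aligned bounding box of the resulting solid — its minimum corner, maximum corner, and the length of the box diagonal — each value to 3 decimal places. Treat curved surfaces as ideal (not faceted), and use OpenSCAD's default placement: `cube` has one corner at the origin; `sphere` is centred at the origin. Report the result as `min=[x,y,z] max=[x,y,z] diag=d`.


min=[-0.900,-13.100,-5.100] max=[25.400,20.400,25.900] diag=52.678

A = translate([8.5, -3.7, 4.3]) cube([7.5, 14.7, 12.2]) → bbox [8.5,-3.7,4.3] .. [16,11,16.5]
B = sphere(r=9.4) → bbox [-9.4,-9.4,-9.4] .. [9.4,9.4,9.4]
lo = A.lo+B.lo = [8.5-9.4, -3.7-9.4, 4.3-9.4] = [-0.900,-13.100,-5.100]
hi = A.hi+B.hi = [16+9.4, 11+9.4, 16.5+9.4] = [25.400,20.400,25.900]
diag = √(26.3²+33.5²+31²) = √2774.94 = 52.678


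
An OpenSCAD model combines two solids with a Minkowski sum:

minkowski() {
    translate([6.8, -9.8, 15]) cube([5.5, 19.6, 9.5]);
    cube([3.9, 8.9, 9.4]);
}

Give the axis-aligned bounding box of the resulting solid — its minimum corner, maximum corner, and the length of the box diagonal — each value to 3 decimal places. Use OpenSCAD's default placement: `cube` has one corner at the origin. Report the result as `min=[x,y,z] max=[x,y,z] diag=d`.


A = translate([6.8, -9.8, 15]) cube([5.5, 19.6, 9.5]) → bbox [6.8,-9.8,15] .. [12.3,9.8,24.5]
B = cube([3.9, 8.9, 9.4]) → bbox [0,0,0] .. [3.9,8.9,9.4]
lo = A.lo+B.lo = [6.8+0, -9.8+0, 15+0] = [6.800,-9.800,15.000]
hi = A.hi+B.hi = [12.3+3.9, 9.8+8.9, 24.5+9.4] = [16.200,18.700,33.900]
diag = √(9.4²+28.5²+18.9²) = √1257.82 = 35.466

min=[6.800,-9.800,15.000] max=[16.200,18.700,33.900] diag=35.466


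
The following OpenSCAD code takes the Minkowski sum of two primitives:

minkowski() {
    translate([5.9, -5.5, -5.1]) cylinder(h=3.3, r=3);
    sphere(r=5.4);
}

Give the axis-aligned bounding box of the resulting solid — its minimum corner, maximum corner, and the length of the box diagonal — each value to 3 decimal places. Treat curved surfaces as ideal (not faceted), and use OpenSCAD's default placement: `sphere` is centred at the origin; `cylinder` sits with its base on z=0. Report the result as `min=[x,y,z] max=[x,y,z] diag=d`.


min=[-2.500,-13.900,-10.500] max=[14.300,2.900,3.600] diag=27.628

A = translate([5.9, -5.5, -5.1]) cylinder(h=3.3, r=3) → bbox [2.9,-8.5,-5.1] .. [8.9,-2.5,-1.8]
B = sphere(r=5.4) → bbox [-5.4,-5.4,-5.4] .. [5.4,5.4,5.4]
lo = A.lo+B.lo = [2.9-5.4, -8.5-5.4, -5.1-5.4] = [-2.500,-13.900,-10.500]
hi = A.hi+B.hi = [8.9+5.4, -2.5+5.4, -1.8+5.4] = [14.300,2.900,3.600]
diag = √(16.8²+16.8²+14.1²) = √763.29 = 27.628


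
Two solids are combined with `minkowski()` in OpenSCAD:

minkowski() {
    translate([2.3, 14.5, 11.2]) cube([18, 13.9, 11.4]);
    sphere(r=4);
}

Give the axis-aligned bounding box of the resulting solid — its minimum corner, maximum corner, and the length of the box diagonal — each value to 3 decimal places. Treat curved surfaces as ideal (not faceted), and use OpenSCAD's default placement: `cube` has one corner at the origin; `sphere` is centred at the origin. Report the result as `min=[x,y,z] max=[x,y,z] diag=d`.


min=[-1.700,10.500,7.200] max=[24.300,32.400,26.600] diag=39.140

A = translate([2.3, 14.5, 11.2]) cube([18, 13.9, 11.4]) → bbox [2.3,14.5,11.2] .. [20.3,28.4,22.6]
B = sphere(r=4) → bbox [-4,-4,-4] .. [4,4,4]
lo = A.lo+B.lo = [2.3-4, 14.5-4, 11.2-4] = [-1.700,10.500,7.200]
hi = A.hi+B.hi = [20.3+4, 28.4+4, 22.6+4] = [24.300,32.400,26.600]
diag = √(26²+21.9²+19.4²) = √1531.97 = 39.140


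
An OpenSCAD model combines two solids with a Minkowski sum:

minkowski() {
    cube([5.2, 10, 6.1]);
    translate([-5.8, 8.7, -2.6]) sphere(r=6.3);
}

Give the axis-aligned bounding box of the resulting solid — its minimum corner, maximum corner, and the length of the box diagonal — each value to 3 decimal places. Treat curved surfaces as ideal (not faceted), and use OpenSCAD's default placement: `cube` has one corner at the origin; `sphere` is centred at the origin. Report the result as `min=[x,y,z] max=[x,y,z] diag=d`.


A = translate([-5.8, 8.7, -2.6]) sphere(r=6.3) → bbox [-12.1,2.4,-8.9] .. [0.5,15,3.7]
B = cube([5.2, 10, 6.1]) → bbox [0,0,0] .. [5.2,10,6.1]
lo = A.lo+B.lo = [-12.1+0, 2.4+0, -8.9+0] = [-12.100,2.400,-8.900]
hi = A.hi+B.hi = [0.5+5.2, 15+10, 3.7+6.1] = [5.700,25.000,9.800]
diag = √(17.8²+22.6²+18.7²) = √1177.29 = 34.312

min=[-12.100,2.400,-8.900] max=[5.700,25.000,9.800] diag=34.312


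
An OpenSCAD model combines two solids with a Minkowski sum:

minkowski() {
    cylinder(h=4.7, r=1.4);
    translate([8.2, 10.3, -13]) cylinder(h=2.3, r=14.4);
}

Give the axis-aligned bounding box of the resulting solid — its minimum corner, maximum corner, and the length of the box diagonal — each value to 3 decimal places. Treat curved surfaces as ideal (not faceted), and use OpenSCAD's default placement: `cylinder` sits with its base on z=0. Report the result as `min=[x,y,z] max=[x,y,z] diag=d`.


A = translate([8.2, 10.3, -13]) cylinder(h=2.3, r=14.4) → bbox [-6.2,-4.1,-13] .. [22.6,24.7,-10.7]
B = cylinder(h=4.7, r=1.4) → bbox [-1.4,-1.4,0] .. [1.4,1.4,4.7]
lo = A.lo+B.lo = [-6.2-1.4, -4.1-1.4, -13+0] = [-7.600,-5.500,-13.000]
hi = A.hi+B.hi = [22.6+1.4, 24.7+1.4, -10.7+4.7] = [24.000,26.100,-6.000]
diag = √(31.6²+31.6²+7²) = √2046.12 = 45.234

min=[-7.600,-5.500,-13.000] max=[24.000,26.100,-6.000] diag=45.234


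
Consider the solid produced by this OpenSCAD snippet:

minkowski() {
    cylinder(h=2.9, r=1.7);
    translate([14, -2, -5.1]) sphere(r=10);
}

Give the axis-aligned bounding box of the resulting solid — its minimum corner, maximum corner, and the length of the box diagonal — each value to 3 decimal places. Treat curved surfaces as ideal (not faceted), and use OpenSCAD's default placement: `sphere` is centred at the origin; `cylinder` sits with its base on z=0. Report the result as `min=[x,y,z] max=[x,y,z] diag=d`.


min=[2.300,-13.700,-15.100] max=[25.700,9.700,7.800] diag=40.243

A = translate([14, -2, -5.1]) sphere(r=10) → bbox [4,-12,-15.1] .. [24,8,4.9]
B = cylinder(h=2.9, r=1.7) → bbox [-1.7,-1.7,0] .. [1.7,1.7,2.9]
lo = A.lo+B.lo = [4-1.7, -12-1.7, -15.1+0] = [2.300,-13.700,-15.100]
hi = A.hi+B.hi = [24+1.7, 8+1.7, 4.9+2.9] = [25.700,9.700,7.800]
diag = √(23.4²+23.4²+22.9²) = √1619.53 = 40.243


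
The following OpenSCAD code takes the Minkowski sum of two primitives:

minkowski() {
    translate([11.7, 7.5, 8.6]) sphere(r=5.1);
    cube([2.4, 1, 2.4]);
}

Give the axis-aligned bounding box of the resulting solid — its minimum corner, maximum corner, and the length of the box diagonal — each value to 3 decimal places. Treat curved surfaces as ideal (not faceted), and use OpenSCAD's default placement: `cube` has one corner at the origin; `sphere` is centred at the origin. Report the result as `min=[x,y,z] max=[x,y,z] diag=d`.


A = translate([11.7, 7.5, 8.6]) sphere(r=5.1) → bbox [6.6,2.4,3.5] .. [16.8,12.6,13.7]
B = cube([2.4, 1, 2.4]) → bbox [0,0,0] .. [2.4,1,2.4]
lo = A.lo+B.lo = [6.6+0, 2.4+0, 3.5+0] = [6.600,2.400,3.500]
hi = A.hi+B.hi = [16.8+2.4, 12.6+1, 13.7+2.4] = [19.200,13.600,16.100]
diag = √(12.6²+11.2²+12.6²) = √442.96 = 21.047

min=[6.600,2.400,3.500] max=[19.200,13.600,16.100] diag=21.047


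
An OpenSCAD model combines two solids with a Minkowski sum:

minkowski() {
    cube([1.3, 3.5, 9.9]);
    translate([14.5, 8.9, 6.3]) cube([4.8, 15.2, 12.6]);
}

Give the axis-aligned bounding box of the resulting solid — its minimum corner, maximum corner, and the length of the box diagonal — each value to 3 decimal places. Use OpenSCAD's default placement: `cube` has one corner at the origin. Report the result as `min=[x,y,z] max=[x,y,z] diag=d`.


min=[14.500,8.900,6.300] max=[20.600,27.600,28.800] diag=29.886

A = translate([14.5, 8.9, 6.3]) cube([4.8, 15.2, 12.6]) → bbox [14.5,8.9,6.3] .. [19.3,24.1,18.9]
B = cube([1.3, 3.5, 9.9]) → bbox [0,0,0] .. [1.3,3.5,9.9]
lo = A.lo+B.lo = [14.5+0, 8.9+0, 6.3+0] = [14.500,8.900,6.300]
hi = A.hi+B.hi = [19.3+1.3, 24.1+3.5, 18.9+9.9] = [20.600,27.600,28.800]
diag = √(6.1²+18.7²+22.5²) = √893.15 = 29.886


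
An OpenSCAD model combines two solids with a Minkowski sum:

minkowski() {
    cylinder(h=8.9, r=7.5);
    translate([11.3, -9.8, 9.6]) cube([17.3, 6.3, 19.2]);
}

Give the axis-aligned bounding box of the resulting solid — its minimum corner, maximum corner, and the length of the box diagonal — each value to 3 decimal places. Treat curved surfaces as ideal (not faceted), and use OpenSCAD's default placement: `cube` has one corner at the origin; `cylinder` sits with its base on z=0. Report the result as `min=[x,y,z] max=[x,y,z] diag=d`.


A = translate([11.3, -9.8, 9.6]) cube([17.3, 6.3, 19.2]) → bbox [11.3,-9.8,9.6] .. [28.6,-3.5,28.8]
B = cylinder(h=8.9, r=7.5) → bbox [-7.5,-7.5,0] .. [7.5,7.5,8.9]
lo = A.lo+B.lo = [11.3-7.5, -9.8-7.5, 9.6+0] = [3.800,-17.300,9.600]
hi = A.hi+B.hi = [28.6+7.5, -3.5+7.5, 28.8+8.9] = [36.100,4.000,37.700]
diag = √(32.3²+21.3²+28.1²) = √2286.59 = 47.818

min=[3.800,-17.300,9.600] max=[36.100,4.000,37.700] diag=47.818
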